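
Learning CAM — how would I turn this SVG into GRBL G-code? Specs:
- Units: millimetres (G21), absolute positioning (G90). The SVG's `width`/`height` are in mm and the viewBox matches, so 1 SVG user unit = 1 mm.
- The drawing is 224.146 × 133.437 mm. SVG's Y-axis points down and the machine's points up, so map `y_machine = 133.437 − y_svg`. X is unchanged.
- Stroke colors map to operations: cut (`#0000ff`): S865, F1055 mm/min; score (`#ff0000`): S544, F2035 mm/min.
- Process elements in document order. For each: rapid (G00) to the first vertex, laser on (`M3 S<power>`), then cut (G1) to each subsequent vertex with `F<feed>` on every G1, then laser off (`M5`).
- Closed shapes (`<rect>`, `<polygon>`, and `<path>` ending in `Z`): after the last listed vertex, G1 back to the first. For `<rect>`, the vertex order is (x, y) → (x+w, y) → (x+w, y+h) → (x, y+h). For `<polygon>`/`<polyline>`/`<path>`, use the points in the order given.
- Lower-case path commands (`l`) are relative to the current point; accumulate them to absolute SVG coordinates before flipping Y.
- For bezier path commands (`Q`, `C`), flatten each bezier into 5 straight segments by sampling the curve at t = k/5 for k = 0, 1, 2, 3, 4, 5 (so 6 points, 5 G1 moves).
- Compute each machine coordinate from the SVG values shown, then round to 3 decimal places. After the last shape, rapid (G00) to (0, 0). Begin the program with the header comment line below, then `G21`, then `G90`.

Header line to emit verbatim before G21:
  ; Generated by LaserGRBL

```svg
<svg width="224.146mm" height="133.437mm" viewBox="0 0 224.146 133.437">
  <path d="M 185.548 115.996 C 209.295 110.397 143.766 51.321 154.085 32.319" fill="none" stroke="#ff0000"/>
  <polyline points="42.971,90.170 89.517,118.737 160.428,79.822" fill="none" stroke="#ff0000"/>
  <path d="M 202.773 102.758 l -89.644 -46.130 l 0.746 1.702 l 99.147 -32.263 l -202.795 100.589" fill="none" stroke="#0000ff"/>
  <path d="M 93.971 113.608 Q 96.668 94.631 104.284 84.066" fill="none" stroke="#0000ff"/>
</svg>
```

1 u = 1 mm; y_m = 133.437 − y.

[1] `<path>` cubic bezier, #ff0000→score S544 F2035: (185.548,17.441) → (190.404,26.469) → (181.760,43.841) → (167.541,65.067) → (155.674,85.656) → (154.085,101.118)

[2] `<polyline>` open polyline, #ff0000→score S544 F2035: (42.971,43.267) → (89.517,14.700) → (160.428,53.615)

[3] `<path>` open polyline, #0000ff→cut S865 F1055: (202.773,30.679) → (113.129,76.809) → (113.875,75.107) → (213.022,107.370) → (10.227,6.781)

[4] `<path>` quadratic bezier, #0000ff→cut S865 F1055: (93.971,19.829) → (95.247,27.083) → (96.916,33.665) → (98.978,39.573) → (101.434,44.809) → (104.284,49.371)

; Generated by LaserGRBL
G21
G90
G00 X185.548 Y17.441
M3 S544
G1 X190.404 Y26.469 F2035
G1 X181.760 Y43.841 F2035
G1 X167.541 Y65.067 F2035
G1 X155.674 Y85.656 F2035
G1 X154.085 Y101.118 F2035
M5
G00 X42.971 Y43.267
M3 S544
G1 X89.517 Y14.700 F2035
G1 X160.428 Y53.615 F2035
M5
G00 X202.773 Y30.679
M3 S865
G1 X113.129 Y76.809 F1055
G1 X113.875 Y75.107 F1055
G1 X213.022 Y107.370 F1055
G1 X10.227 Y6.781 F1055
M5
G00 X93.971 Y19.829
M3 S865
G1 X95.247 Y27.083 F1055
G1 X96.916 Y33.665 F1055
G1 X98.978 Y39.573 F1055
G1 X101.434 Y44.809 F1055
G1 X104.284 Y49.371 F1055
M5
G00 X0.000 Y0.000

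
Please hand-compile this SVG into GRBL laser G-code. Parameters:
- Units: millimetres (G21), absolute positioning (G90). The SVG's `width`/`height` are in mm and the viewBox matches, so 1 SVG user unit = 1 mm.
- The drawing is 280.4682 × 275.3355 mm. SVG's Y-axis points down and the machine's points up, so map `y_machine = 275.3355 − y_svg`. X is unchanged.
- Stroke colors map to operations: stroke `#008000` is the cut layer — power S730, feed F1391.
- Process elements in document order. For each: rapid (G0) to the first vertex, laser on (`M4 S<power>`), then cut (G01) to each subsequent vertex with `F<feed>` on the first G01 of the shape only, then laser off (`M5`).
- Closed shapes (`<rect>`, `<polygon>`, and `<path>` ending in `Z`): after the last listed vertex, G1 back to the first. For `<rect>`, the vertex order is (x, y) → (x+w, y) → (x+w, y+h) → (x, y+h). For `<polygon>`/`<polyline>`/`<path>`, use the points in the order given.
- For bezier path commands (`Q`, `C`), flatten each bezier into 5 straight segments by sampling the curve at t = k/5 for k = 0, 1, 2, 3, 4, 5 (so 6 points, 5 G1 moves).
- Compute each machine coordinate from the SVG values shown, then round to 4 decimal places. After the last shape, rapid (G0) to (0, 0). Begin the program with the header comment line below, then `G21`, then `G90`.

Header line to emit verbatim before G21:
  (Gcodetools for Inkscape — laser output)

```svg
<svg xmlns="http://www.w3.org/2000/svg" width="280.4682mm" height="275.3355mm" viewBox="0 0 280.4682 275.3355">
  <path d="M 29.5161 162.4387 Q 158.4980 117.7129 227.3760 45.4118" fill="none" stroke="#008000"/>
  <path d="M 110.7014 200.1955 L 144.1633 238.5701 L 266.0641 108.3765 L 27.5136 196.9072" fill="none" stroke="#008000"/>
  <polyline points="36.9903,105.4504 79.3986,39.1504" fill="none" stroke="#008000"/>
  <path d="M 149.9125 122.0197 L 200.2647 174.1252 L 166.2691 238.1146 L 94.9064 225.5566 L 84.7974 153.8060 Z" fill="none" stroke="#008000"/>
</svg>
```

(Gcodetools for Inkscape — laser output)
G21
G90
G0 X29.5161 Y112.8968
M4 S730
G01 X78.7047 Y131.8901 F1391
G01 X123.0850 Y153.0895
G01 X162.6570 Y176.4949
G01 X197.4206 Y202.1063
G01 X227.3760 Y229.9237
M5
G0 X110.7014 Y75.1400
M4 S730
G01 X144.1633 Y36.7654 F1391
G01 X266.0641 Y166.9590
G01 X27.5136 Y78.4283
M5
G0 X36.9903 Y169.8851
M4 S730
G01 X79.3986 Y236.1851 F1391
M5
G0 X149.9125 Y153.3158
M4 S730
G01 X200.2647 Y101.2103 F1391
G01 X166.2691 Y37.2209
G01 X94.9064 Y49.7789
G01 X84.7974 Y121.5295
G01 X149.9125 Y153.3158
M5
G0 X0.0000 Y0.0000

Since the viewBox matches the mm dimensions, user units are millimetres directly. The only transform is the Y-flip y_m = 275.3355 − y_svg.

Shape 1 is a quadratic bezier drawn with `<path>`. Its stroke #008000 means cut at S730, F1391. After flipping Y the toolpath is (29.5161,112.8968) → (78.7047,131.8901) → (123.0850,153.0895) → (162.6570,176.4949) → (197.4206,202.1063) → (227.3760,229.9237).

Shape 2 is a open polyline drawn with `<path>`. Its stroke #008000 means cut at S730, F1391. After flipping Y the toolpath is (110.7014,75.1400) → (144.1633,36.7654) → (266.0641,166.9590) → (27.5136,78.4283).

Shape 3 is a line segment drawn with `<polyline>`. Its stroke #008000 means cut at S730, F1391. After flipping Y the toolpath is (36.9903,169.8851) → (79.3986,236.1851).

Shape 4 is a regular polygon drawn with `<path>`. Its stroke #008000 means cut at S730, F1391. After flipping Y the toolpath is (149.9125,153.3158) → (200.2647,101.2103) → (166.2691,37.2209) → (94.9064,49.7789) → (84.7974,121.5295) → (149.9125,153.3158), returning to the start.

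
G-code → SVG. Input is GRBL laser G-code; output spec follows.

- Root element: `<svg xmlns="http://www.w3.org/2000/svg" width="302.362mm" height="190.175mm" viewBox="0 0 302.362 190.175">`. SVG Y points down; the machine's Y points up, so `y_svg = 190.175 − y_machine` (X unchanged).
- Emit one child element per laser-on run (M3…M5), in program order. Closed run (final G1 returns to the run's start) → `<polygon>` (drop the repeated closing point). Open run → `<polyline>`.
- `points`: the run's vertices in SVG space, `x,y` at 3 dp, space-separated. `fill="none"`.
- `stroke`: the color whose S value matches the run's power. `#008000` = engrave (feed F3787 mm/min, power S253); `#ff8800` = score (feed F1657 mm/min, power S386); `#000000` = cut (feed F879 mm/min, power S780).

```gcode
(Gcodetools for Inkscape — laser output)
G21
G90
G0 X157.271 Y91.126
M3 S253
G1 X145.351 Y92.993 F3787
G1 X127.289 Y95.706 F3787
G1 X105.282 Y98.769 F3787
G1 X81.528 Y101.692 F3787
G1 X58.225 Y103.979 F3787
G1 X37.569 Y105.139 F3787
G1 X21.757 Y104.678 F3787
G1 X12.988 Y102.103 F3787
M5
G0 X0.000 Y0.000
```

Machine Y-up, SVG Y-down with viewBox height 190.175, so y_svg = 190.175 − y_machine; X carries over. Every run uses S253, so all elements get stroke `#008000` (engrave).

Run 1: The run is open, so emit a `<polyline>` with points (Y-flipped): 157.271,99.049 145.351,97.182 127.289,94.469 105.282,91.406 81.528,88.483 58.225,86.196 37.569,85.036 21.757,85.497 12.988,88.072.

<svg xmlns="http://www.w3.org/2000/svg" width="302.362mm" height="190.175mm" viewBox="0 0 302.362 190.175">
  <polyline points="157.271,99.049 145.351,97.182 127.289,94.469 105.282,91.406 81.528,88.483 58.225,86.196 37.569,85.036 21.757,85.497 12.988,88.072" fill="none" stroke="#008000"/>
</svg>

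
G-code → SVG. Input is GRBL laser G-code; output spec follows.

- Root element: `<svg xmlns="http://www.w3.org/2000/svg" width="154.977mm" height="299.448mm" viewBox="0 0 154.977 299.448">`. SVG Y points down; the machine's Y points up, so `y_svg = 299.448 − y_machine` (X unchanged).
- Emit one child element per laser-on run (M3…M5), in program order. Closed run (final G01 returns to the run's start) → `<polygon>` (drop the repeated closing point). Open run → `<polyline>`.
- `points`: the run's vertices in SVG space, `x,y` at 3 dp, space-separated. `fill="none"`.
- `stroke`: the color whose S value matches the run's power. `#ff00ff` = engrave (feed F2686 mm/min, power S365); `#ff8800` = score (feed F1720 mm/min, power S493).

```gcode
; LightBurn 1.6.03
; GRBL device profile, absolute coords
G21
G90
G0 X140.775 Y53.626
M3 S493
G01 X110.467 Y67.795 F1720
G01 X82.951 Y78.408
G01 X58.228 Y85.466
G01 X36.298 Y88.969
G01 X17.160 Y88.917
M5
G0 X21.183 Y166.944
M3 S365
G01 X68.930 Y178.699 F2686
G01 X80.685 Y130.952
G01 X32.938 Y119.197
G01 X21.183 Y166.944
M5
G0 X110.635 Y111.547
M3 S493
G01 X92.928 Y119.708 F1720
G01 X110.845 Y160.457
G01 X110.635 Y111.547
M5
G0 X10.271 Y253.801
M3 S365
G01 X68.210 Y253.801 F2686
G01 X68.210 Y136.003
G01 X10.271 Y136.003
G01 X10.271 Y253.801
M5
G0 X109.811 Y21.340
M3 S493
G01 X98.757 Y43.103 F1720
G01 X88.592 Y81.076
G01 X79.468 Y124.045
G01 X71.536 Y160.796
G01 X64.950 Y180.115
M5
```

<svg xmlns="http://www.w3.org/2000/svg" width="154.977mm" height="299.448mm" viewBox="0 0 154.977 299.448">
  <polyline points="140.775,245.822 110.467,231.653 82.951,221.040 58.228,213.982 36.298,210.479 17.160,210.531" fill="none" stroke="#ff8800"/>
  <polygon points="21.183,132.504 68.930,120.749 80.685,168.496 32.938,180.251" fill="none" stroke="#ff00ff"/>
  <polygon points="110.635,187.901 92.928,179.740 110.845,138.991" fill="none" stroke="#ff8800"/>
  <polygon points="10.271,45.647 68.210,45.647 68.210,163.445 10.271,163.445" fill="none" stroke="#ff00ff"/>
  <polyline points="109.811,278.108 98.757,256.345 88.592,218.372 79.468,175.403 71.536,138.652 64.950,119.333" fill="none" stroke="#ff8800"/>
</svg>

Each laser-on run becomes one SVG element. Flip Y back into SVG space with y_svg = 299.448 − y_machine.

Run 1: power S493 maps to stroke `#ff8800` (score). The run is open, so emit a `<polyline>` with points (Y-flipped): 140.775,245.822 110.467,231.653 82.951,221.040 58.228,213.982 36.298,210.479 17.160,210.531.

Run 2: power S365 maps to stroke `#ff00ff` (engrave). The run returns to its start, so emit a `<polygon>` with points (Y-flipped): 21.183,132.504 68.930,120.749 80.685,168.496 32.938,180.251.

Run 3: the run's S493 means `#ff8800` (score). The run returns to its start, so emit a `<polygon>` with points (Y-flipped): 110.635,187.901 92.928,179.740 110.845,138.991.

Run 4: the run's S365 means `#ff00ff` (engrave). The run returns to its start, so emit a `<polygon>` with points (Y-flipped): 10.271,45.647 68.210,45.647 68.210,163.445 10.271,163.445.

Run 5: S493 ⇒ score layer `#ff8800`. The run is open, so emit a `<polyline>` with points (Y-flipped): 109.811,278.108 98.757,256.345 88.592,218.372 79.468,175.403 71.536,138.652 64.950,119.333.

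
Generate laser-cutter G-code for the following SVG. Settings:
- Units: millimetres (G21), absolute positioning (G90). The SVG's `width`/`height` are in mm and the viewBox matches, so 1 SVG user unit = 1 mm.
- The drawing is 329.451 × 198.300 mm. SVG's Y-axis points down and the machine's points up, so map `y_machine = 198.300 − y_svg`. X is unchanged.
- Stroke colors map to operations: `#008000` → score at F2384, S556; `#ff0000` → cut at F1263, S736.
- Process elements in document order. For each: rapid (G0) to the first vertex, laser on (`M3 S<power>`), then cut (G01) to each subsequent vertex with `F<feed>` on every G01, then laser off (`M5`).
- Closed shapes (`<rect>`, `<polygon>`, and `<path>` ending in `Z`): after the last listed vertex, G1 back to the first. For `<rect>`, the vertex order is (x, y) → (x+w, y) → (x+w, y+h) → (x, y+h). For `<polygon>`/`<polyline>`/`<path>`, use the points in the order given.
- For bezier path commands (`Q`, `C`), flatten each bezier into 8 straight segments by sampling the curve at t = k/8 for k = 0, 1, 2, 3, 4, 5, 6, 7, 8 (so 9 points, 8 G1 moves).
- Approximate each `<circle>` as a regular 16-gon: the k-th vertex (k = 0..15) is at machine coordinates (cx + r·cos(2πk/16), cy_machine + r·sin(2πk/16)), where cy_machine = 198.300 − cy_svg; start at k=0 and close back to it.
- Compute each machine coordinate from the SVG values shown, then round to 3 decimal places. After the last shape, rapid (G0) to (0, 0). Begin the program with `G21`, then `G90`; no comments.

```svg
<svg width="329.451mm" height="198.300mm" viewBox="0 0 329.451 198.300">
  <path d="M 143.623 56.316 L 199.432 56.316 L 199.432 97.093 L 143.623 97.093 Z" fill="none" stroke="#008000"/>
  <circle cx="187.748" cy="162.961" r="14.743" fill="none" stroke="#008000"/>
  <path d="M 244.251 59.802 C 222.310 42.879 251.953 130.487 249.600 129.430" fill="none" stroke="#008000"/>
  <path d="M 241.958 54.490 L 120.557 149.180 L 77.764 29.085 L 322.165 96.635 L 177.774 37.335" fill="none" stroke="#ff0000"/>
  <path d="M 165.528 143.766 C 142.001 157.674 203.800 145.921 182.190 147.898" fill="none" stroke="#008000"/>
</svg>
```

G21
G90
G0 X143.623 Y141.984
M3 S556
G01 X199.432 Y141.984 F2384
G01 X199.432 Y101.207 F2384
G01 X143.623 Y101.207 F2384
G01 X143.623 Y141.984 F2384
M5
G0 X202.491 Y35.339
M3 S556
G01 X201.369 Y40.981 F2384
G01 X198.173 Y45.764 F2384
G01 X193.390 Y48.960 F2384
G01 X187.748 Y50.082 F2384
G01 X182.106 Y48.960 F2384
G01 X177.323 Y45.764 F2384
G01 X174.127 Y40.981 F2384
G01 X173.005 Y35.339 F2384
G01 X174.127 Y29.697 F2384
G01 X177.323 Y24.914 F2384
G01 X182.106 Y21.718 F2384
G01 X187.748 Y20.596 F2384
G01 X193.390 Y21.718 F2384
G01 X198.173 Y24.914 F2384
G01 X201.369 Y29.697 F2384
G01 X202.491 Y35.339 F2384
M5
G0 X244.251 Y138.498
M3 S556
G01 X238.278 Y140.322 F2384
G01 X236.161 Y134.609 F2384
G01 X236.922 Y123.625 F2384
G01 X239.580 Y109.634 F2384
G01 X243.156 Y94.898 F2384
G01 X246.671 Y81.683 F2384
G01 X249.146 Y72.252 F2384
G01 X249.600 Y68.870 F2384
M5
G0 X241.958 Y143.810
M3 S736
G01 X120.557 Y49.120 F1263
G01 X77.764 Y169.215 F1263
G01 X322.165 Y101.665 F1263
G01 X177.774 Y160.965 F1263
M5
G0 X165.528 Y54.534
M3 S556
G01 X160.375 Y50.444 F2384
G01 X161.245 Y48.299 F2384
G01 X166.159 Y47.636 F2384
G01 X173.140 Y47.994 F2384
G01 X180.211 Y48.911 F2384
G01 X185.395 Y49.926 F2384
G01 X186.714 Y50.577 F2384
G01 X182.190 Y50.402 F2384
M5
G0 X0.000 Y0.000

Since the viewBox matches the mm dimensions, user units are millimetres directly. The only transform is the Y-flip y_m = 198.300 − y_svg.

Shape 1 is a rectangle drawn with `<path>`. Its stroke #008000 means score at S556, F2384. After flipping Y the toolpath is (143.623,141.984) → (199.432,141.984) → (199.432,101.207) → (143.623,101.207) → (143.623,141.984), returning to the start.

Shape 2 is a circle drawn with `<circle>`. Its stroke #008000 means score at S556, F2384. After flipping Y the toolpath is (202.491,35.339) → (201.369,40.981) → (198.173,45.764) → (193.390,48.960) → (187.748,50.082) → (182.106,48.960) → (177.323,45.764) → (174.127,40.981) → (173.005,35.339) → (174.127,29.697) → (177.323,24.914) → (182.106,21.718) → (187.748,20.596) → (193.390,21.718) → (198.173,24.914) → (201.369,29.697) → (202.491,35.339), returning to the start.

Shape 3 is a cubic bezier drawn with `<path>`. Its stroke #008000 means score at S556, F2384. After flipping Y the toolpath is (244.251,138.498) → (238.278,140.322) → (236.161,134.609) → (236.922,123.625) → (239.580,109.634) → (243.156,94.898) → (246.671,81.683) → (249.146,72.252) → (249.600,68.870).

Shape 4 is a open polyline drawn with `<path>`. Its stroke #ff0000 means cut at S736, F1263. After flipping Y the toolpath is (241.958,143.810) → (120.557,49.120) → (77.764,169.215) → (322.165,101.665) → (177.774,160.965).

Shape 5 is a cubic bezier drawn with `<path>`. Its stroke #008000 means score at S556, F2384. After flipping Y the toolpath is (165.528,54.534) → (160.375,50.444) → (161.245,48.299) → (166.159,47.636) → (173.140,47.994) → (180.211,48.911) → (185.395,49.926) → (186.714,50.577) → (182.190,50.402).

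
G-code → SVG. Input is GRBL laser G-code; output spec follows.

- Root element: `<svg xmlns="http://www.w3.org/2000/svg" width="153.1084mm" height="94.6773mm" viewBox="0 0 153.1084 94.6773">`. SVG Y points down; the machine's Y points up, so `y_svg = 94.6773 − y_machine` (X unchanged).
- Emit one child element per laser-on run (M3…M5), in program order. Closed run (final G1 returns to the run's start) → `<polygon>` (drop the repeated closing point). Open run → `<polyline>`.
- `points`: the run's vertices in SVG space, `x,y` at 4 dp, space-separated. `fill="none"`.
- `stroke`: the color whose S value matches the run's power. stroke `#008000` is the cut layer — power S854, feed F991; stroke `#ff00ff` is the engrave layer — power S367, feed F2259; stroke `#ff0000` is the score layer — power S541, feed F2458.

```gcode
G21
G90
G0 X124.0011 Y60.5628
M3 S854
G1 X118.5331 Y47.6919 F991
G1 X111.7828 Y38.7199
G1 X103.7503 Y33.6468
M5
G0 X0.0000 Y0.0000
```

<svg xmlns="http://www.w3.org/2000/svg" width="153.1084mm" height="94.6773mm" viewBox="0 0 153.1084 94.6773">
  <polyline points="124.0011,34.1145 118.5331,46.9854 111.7828,55.9574 103.7503,61.0305" fill="none" stroke="#008000"/>
</svg>

y_svg = 94.6773 − y_m. Every run uses S854, so all elements get stroke `#008000` (cut).

[1] open run; points: 124.0011,34.1145 118.5331,46.9854 111.7828,55.9574 103.7503,61.0305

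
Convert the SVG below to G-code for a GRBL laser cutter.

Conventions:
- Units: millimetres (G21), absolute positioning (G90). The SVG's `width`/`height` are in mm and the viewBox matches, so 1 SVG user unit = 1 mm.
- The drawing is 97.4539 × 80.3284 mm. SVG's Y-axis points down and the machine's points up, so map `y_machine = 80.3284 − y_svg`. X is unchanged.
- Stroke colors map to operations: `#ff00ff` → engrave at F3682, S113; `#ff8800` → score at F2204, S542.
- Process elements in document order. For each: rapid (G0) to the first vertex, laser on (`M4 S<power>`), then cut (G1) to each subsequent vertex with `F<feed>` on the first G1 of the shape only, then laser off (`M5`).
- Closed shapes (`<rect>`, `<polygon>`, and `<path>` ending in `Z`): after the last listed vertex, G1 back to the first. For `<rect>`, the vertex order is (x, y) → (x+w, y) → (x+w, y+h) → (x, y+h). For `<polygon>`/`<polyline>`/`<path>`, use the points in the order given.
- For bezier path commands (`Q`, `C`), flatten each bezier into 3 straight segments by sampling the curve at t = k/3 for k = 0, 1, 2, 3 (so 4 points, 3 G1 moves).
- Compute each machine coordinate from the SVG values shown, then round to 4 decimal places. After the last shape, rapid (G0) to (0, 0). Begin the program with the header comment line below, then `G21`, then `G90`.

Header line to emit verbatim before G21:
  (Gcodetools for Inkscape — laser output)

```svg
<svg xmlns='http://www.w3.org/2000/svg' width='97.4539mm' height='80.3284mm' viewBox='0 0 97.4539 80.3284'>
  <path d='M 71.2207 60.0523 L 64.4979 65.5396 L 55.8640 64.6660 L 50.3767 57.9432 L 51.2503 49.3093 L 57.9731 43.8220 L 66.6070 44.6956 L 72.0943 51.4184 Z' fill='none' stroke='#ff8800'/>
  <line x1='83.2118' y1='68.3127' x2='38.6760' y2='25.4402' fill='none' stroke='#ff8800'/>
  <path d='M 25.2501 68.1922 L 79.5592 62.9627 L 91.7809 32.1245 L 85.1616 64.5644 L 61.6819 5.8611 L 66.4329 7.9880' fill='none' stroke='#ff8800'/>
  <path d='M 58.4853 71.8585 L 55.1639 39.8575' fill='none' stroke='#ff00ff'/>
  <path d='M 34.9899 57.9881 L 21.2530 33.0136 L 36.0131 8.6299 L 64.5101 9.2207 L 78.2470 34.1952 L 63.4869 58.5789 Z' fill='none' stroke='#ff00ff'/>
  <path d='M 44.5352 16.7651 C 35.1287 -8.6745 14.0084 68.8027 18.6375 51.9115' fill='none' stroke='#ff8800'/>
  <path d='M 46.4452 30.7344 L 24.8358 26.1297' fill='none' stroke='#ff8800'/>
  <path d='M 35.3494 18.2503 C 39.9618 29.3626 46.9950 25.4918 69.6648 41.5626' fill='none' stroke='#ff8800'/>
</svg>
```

(Gcodetools for Inkscape — laser output)
G21
G90
G0 X71.2207 Y20.2761
M4 S542
G1 X64.4979 Y14.7888 F2204
G1 X55.8640 Y15.6624
G1 X50.3767 Y22.3852
G1 X51.2503 Y31.0191
G1 X57.9731 Y36.5064
G1 X66.6070 Y35.6328
G1 X72.0943 Y28.9100
G1 X71.2207 Y20.2761
M5
G0 X83.2118 Y12.0157
M4 S542
G1 X38.6760 Y54.8882 F2204
M5
G0 X25.2501 Y12.1362
M4 S542
G1 X79.5592 Y17.3657 F2204
G1 X91.7809 Y48.2039
G1 X85.1616 Y15.7640
G1 X61.6819 Y74.4673
G1 X66.4329 Y72.3404
M5
G0 X58.4853 Y8.4699
M4 S113
G1 X55.1639 Y40.4709 F3682
M5
G0 X34.9899 Y22.3403
M4 S113
G1 X21.2530 Y47.3148 F3682
G1 X36.0131 Y71.6985
G1 X64.5101 Y71.1077
G1 X78.2470 Y46.1332
G1 X63.4869 Y21.7495
G1 X34.9899 Y22.3403
M5
G0 X44.5352 Y63.5633
M4 S542
G1 X32.6116 Y62.0042 F2204
G1 X21.2040 Y35.6750
G1 X18.6375 Y28.4169
M5
G0 X46.4452 Y49.5940
M4 S542
G1 X24.8358 Y54.1987 F2204
M5
G0 X35.3494 Y62.0781
M4 S542
G1 X41.2582 Y54.6667 F2204
G1 X51.7177 Y49.4829
G1 X69.6648 Y38.7658
M5
G0 X0.0000 Y0.0000

viewBox `0 0 97.4539 80.3284` with mm width/height → 1 unit = 1 mm. Flip: y_m = 80.3284 − y_svg.

**Shape 1** — `<path>` regular polygon, stroke `#ff8800` → score (S542, F2204). Machine vertices: (71.2207,20.2761) → (64.4979,14.7888) → (55.8640,15.6624) → (50.3767,22.3852) → (51.2503,31.0191) → (57.9731,36.5064) → (66.6070,35.6328) → (72.0943,28.9100) → (71.2207,20.2761). Closed: final G1 returns to the first vertex.

**Shape 2** — `<line>` line segment, stroke `#ff8800` → score (S542, F2204). Machine vertices: (83.2118,12.0157) → (38.6760,54.8882). Open path.

**Shape 3** — `<path>` open polyline, stroke `#ff8800` → score (S542, F2204). Machine vertices: (25.2501,12.1362) → (79.5592,17.3657) → (91.7809,48.2039) → (85.1616,15.7640) → (61.6819,74.4673) → (66.4329,72.3404). Open path.

**Shape 4** — `<path>` line segment, stroke `#ff00ff` → engrave (S113, F3682). Machine vertices: (58.4853,8.4699) → (55.1639,40.4709). Open path.

**Shape 5** — `<path>` regular polygon, stroke `#ff00ff` → engrave (S113, F3682). Machine vertices: (34.9899,22.3403) → (21.2530,47.3148) → (36.0131,71.6985) → (64.5101,71.1077) → (78.2470,46.1332) → (63.4869,21.7495) → (34.9899,22.3403). Closed: final G1 returns to the first vertex.

**Shape 6** — `<path>` cubic bezier, stroke `#ff8800` → score (S542, F2204). Control points (SVG): P0=(44.5352,16.7651), P1=(35.1287,-8.6745), P2=(14.0084,68.8027), P3=(18.6375,51.9115); sampled at t=k/3. Machine vertices: (44.5352,63.5633) → (32.6116,62.0042) → (21.2040,35.6750) → (18.6375,28.4169). Open path.

**Shape 7** — `<path>` line segment, stroke `#ff8800` → score (S542, F2204). Machine vertices: (46.4452,49.5940) → (24.8358,54.1987). Open path.

**Shape 8** — `<path>` cubic bezier, stroke `#ff8800` → score (S542, F2204). Control points (SVG): P0=(35.3494,18.2503), P1=(39.9618,29.3626), P2=(46.9950,25.4918), P3=(69.6648,41.5626); sampled at t=k/3. Machine vertices: (35.3494,62.0781) → (41.2582,54.6667) → (51.7177,49.4829) → (69.6648,38.7658). Open path.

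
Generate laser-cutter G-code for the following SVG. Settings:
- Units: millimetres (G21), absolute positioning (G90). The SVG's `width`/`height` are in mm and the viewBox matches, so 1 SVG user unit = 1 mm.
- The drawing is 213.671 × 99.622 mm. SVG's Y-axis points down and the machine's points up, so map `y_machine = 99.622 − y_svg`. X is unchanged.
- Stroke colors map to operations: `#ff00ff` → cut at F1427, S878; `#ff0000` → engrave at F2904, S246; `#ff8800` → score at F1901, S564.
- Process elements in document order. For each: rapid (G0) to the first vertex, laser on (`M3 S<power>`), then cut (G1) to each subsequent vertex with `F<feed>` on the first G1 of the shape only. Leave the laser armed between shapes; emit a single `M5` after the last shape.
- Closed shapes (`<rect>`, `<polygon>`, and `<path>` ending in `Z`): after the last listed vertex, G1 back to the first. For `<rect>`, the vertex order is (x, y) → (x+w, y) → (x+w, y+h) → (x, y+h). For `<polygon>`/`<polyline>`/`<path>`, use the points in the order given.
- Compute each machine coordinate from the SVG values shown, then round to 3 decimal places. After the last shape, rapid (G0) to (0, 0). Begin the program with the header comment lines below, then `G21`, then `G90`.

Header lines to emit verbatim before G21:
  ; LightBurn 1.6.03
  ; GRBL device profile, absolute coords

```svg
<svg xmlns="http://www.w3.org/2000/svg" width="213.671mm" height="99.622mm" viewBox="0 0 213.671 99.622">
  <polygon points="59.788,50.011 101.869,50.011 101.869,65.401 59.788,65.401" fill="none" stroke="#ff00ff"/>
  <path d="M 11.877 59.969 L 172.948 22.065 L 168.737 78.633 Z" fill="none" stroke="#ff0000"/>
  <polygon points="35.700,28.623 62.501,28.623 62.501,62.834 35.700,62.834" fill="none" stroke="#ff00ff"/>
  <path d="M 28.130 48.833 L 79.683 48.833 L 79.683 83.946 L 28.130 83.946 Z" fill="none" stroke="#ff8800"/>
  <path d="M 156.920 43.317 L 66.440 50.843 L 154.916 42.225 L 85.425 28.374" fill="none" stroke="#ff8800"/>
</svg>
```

viewBox `0 0 213.671 99.622` with mm width/height → 1 unit = 1 mm. Flip: y_m = 99.622 − y_svg.

**Shape 1** — `<polygon>` rectangle, stroke `#ff00ff` → cut (S878, F1427). Machine vertices: (59.788,49.611) → (101.869,49.611) → (101.869,34.221) → (59.788,34.221) → (59.788,49.611). Closed: final G1 returns to the first vertex.

**Shape 2** — `<path>` closed polygon, stroke `#ff0000` → engrave (S246, F2904). Machine vertices: (11.877,39.653) → (172.948,77.557) → (168.737,20.989) → (11.877,39.653). Closed: final G1 returns to the first vertex.

**Shape 3** — `<polygon>` rectangle, stroke `#ff00ff` → cut (S878, F1427). Machine vertices: (35.700,70.999) → (62.501,70.999) → (62.501,36.788) → (35.700,36.788) → (35.700,70.999). Closed: final G1 returns to the first vertex.

**Shape 4** — `<path>` rectangle, stroke `#ff8800` → score (S564, F1901). Machine vertices: (28.130,50.789) → (79.683,50.789) → (79.683,15.676) → (28.130,15.676) → (28.130,50.789). Closed: final G1 returns to the first vertex.

**Shape 5** — `<path>` open polyline, stroke `#ff8800` → score (S564, F1901). Machine vertices: (156.920,56.305) → (66.440,48.779) → (154.916,57.397) → (85.425,71.248). Open path.

; LightBurn 1.6.03
; GRBL device profile, absolute coords
G21
G90
G0 X59.788 Y49.611
M3 S878
G1 X101.869 Y49.611 F1427
G1 X101.869 Y34.221
G1 X59.788 Y34.221
G1 X59.788 Y49.611
G0 X11.877 Y39.653
M3 S246
G1 X172.948 Y77.557 F2904
G1 X168.737 Y20.989
G1 X11.877 Y39.653
G0 X35.700 Y70.999
M3 S878
G1 X62.501 Y70.999 F1427
G1 X62.501 Y36.788
G1 X35.700 Y36.788
G1 X35.700 Y70.999
G0 X28.130 Y50.789
M3 S564
G1 X79.683 Y50.789 F1901
G1 X79.683 Y15.676
G1 X28.130 Y15.676
G1 X28.130 Y50.789
G0 X156.920 Y56.305
M3 S564
G1 X66.440 Y48.779 F1901
G1 X154.916 Y57.397
G1 X85.425 Y71.248
M5
G0 X0.000 Y0.000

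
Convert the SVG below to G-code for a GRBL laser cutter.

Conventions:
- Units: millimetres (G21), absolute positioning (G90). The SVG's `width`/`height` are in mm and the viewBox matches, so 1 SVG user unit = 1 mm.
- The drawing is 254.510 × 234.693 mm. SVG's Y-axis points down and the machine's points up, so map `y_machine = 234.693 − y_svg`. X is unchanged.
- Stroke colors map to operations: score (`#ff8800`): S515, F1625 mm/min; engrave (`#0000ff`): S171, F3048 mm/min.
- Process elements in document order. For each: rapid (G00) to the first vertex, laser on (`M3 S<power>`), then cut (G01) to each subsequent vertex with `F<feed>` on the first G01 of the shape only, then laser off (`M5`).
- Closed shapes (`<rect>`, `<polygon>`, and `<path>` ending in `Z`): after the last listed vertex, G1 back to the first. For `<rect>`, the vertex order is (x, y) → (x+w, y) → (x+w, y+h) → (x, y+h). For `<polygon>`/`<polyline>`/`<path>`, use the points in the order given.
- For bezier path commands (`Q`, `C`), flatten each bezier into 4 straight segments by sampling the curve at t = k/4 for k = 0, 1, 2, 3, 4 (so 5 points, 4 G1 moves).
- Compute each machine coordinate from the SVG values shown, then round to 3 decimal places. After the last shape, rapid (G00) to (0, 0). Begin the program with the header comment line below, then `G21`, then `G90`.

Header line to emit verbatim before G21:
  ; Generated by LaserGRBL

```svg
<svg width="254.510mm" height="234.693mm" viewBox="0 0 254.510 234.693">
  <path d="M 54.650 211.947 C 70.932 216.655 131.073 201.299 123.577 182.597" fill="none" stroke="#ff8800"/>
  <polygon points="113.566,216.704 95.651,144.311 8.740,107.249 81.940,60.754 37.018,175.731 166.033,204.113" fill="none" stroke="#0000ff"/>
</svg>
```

; Generated by LaserGRBL
G21
G90
G00 X54.650 Y22.746
M3 S515
G01 X73.343 Y22.716 F1625
G01 X98.030 Y28.642
G01 X118.259 Y38.958
G01 X123.577 Y52.096
M5
G00 X113.566 Y17.989
M3 S171
G01 X95.651 Y90.382 F3048
G01 X8.740 Y127.444
G01 X81.940 Y173.939
G01 X37.018 Y58.962
G01 X166.033 Y30.580
G01 X113.566 Y17.989
M5
G00 X0.000 Y0.000

1 u = 1 mm; y_m = 234.693 − y.

[1] `<path>` cubic bezier, #ff8800→score S515 F1625: (54.650,22.746) → (73.343,22.716) → (98.030,28.642) → (118.259,38.958) → (123.577,52.096)

[2] `<polygon>` closed polygon, #0000ff→engrave S171 F3048: (113.566,17.989) → (95.651,90.382) → (8.740,127.444) → (81.940,173.939) → (37.018,58.962) → (166.033,30.580) → (113.566,17.989) (closed)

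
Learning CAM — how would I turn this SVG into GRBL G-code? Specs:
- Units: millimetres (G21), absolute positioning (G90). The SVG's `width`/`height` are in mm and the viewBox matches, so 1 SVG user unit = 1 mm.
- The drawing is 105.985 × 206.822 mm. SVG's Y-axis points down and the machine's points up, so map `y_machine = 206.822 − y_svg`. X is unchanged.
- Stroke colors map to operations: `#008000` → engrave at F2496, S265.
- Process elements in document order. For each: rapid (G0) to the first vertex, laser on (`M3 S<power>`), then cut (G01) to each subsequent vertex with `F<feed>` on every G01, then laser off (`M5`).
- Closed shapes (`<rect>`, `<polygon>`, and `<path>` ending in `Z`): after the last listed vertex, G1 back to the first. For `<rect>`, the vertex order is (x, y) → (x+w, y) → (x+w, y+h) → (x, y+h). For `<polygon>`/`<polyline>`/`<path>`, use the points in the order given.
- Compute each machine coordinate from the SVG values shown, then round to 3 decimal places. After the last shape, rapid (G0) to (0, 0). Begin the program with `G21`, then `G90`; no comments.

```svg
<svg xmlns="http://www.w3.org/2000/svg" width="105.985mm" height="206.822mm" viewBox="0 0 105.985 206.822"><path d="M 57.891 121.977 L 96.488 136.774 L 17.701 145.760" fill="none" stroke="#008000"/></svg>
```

G21
G90
G0 X57.891 Y84.845
M3 S265
G01 X96.488 Y70.048 F2496
G01 X17.701 Y61.062 F2496
M5
G0 X0.000 Y0.000

Since the viewBox matches the mm dimensions, user units are millimetres directly. The only transform is the Y-flip y_m = 206.822 − y_svg.

Shape 1 is a open polyline drawn with `<path>`. Its stroke #008000 means engrave at S265, F2496. After flipping Y the toolpath is (57.891,84.845) → (96.488,70.048) → (17.701,61.062).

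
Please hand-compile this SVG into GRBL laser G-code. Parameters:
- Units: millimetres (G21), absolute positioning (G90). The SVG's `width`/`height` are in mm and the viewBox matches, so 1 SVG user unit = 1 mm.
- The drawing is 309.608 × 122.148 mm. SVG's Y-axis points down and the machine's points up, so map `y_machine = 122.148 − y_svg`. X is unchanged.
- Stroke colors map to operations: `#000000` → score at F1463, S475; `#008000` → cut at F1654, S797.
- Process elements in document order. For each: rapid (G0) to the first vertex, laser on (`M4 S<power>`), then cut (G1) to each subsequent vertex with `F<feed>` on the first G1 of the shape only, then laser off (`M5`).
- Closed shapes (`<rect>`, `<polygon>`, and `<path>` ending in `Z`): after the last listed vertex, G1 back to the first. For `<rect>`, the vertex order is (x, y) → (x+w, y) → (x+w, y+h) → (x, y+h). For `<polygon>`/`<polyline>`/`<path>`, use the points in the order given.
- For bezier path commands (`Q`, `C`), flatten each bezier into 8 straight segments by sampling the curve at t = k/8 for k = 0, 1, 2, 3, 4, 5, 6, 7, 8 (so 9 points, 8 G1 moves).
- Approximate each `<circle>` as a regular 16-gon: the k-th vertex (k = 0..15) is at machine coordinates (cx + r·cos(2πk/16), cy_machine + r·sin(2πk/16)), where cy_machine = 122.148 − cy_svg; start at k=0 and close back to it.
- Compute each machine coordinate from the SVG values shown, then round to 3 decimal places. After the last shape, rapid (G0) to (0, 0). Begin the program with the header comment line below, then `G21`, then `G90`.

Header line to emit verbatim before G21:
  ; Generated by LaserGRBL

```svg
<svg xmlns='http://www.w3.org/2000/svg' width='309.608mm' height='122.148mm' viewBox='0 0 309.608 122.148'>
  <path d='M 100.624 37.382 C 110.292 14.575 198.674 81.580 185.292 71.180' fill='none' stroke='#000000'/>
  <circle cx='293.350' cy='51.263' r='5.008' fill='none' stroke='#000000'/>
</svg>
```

Since the viewBox matches the mm dimensions, user units are millimetres directly. The only transform is the Y-flip y_m = 122.148 − y_svg.

Shape 1 is a cubic bezier drawn with `<path>`. Its stroke #000000 means score at S475, F1463. After flipping Y the toolpath is (100.624,84.766) → (107.587,89.435) → (119.814,87.644) → (135.191,81.353) → (151.602,72.520) → (166.932,63.105) → (179.068,55.069) → (185.893,50.370) → (185.292,50.968).

Shape 2 is a circle drawn with `<circle>`. Its stroke #000000 means score at S475, F1463. After flipping Y the toolpath is (298.358,70.885) → (297.977,72.801) → (296.891,74.426) → (295.266,75.512) → (293.350,75.893) → (291.434,75.512) → (289.809,74.426) → (288.723,72.801) → (288.342,70.885) → (288.723,68.969) → (289.809,67.344) → (291.434,66.258) → (293.350,65.877) → (295.266,66.258) → (296.891,67.344) → (297.977,68.969) → (298.358,70.885), returning to the start.

; Generated by LaserGRBL
G21
G90
G0 X100.624 Y84.766
M4 S475
G1 X107.587 Y89.435 F1463
G1 X119.814 Y87.644
G1 X135.191 Y81.353
G1 X151.602 Y72.520
G1 X166.932 Y63.105
G1 X179.068 Y55.069
G1 X185.893 Y50.370
G1 X185.292 Y50.968
M5
G0 X298.358 Y70.885
M4 S475
G1 X297.977 Y72.801 F1463
G1 X296.891 Y74.426
G1 X295.266 Y75.512
G1 X293.350 Y75.893
G1 X291.434 Y75.512
G1 X289.809 Y74.426
G1 X288.723 Y72.801
G1 X288.342 Y70.885
G1 X288.723 Y68.969
G1 X289.809 Y67.344
G1 X291.434 Y66.258
G1 X293.350 Y65.877
G1 X295.266 Y66.258
G1 X296.891 Y67.344
G1 X297.977 Y68.969
G1 X298.358 Y70.885
M5
G0 X0.000 Y0.000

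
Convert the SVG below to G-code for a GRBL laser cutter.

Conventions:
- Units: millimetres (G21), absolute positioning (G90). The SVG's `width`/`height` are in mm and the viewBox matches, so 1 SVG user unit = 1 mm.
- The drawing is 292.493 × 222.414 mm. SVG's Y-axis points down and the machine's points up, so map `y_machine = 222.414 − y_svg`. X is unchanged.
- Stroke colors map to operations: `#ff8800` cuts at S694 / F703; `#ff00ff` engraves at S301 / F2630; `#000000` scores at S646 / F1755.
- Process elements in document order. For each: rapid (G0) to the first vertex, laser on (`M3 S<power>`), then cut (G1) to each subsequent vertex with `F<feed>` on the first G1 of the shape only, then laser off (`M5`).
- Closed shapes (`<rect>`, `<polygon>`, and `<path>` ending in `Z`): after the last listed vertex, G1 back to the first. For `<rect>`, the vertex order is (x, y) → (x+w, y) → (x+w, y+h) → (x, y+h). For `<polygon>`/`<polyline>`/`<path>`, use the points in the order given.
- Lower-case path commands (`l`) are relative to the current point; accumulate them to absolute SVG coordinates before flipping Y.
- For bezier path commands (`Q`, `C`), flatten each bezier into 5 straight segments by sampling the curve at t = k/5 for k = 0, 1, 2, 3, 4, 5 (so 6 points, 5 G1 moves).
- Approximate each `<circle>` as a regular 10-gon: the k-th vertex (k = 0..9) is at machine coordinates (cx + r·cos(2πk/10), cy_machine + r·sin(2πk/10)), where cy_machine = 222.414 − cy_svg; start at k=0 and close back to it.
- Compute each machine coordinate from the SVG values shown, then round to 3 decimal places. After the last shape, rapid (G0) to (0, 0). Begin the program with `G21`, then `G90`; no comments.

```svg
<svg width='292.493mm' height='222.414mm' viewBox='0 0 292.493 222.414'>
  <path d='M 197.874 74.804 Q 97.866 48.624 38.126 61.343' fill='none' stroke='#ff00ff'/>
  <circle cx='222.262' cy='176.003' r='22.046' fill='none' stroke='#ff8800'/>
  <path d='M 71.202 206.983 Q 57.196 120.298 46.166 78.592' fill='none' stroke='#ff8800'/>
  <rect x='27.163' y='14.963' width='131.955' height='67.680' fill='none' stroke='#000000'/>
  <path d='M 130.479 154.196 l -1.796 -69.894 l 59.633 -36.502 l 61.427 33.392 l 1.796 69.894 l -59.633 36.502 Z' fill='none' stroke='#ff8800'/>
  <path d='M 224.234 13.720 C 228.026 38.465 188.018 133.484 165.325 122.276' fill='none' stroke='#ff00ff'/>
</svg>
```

G21
G90
G0 X197.874 Y147.610
M3 S301
G1 X159.482 Y156.526 F2630
G1 X124.310 Y162.330
G1 X92.361 Y165.022
G1 X63.633 Y164.603
G1 X38.126 Y161.071
M5
G0 X244.308 Y46.411
M3 S694
G1 X240.098 Y59.369 F703
G1 X229.075 Y67.378
G1 X215.449 Y67.378
G1 X204.426 Y59.369
G1 X200.216 Y46.411
G1 X204.426 Y33.453
G1 X215.449 Y25.444
G1 X229.075 Y25.444
G1 X240.098 Y33.453
G1 X244.308 Y46.411
M5
G0 X71.202 Y15.431
M3 S694
G1 X65.719 Y48.306 F703
G1 X60.473 Y77.582
G1 X55.466 Y103.261
G1 X50.697 Y125.340
G1 X46.166 Y143.822
M5
G0 X27.163 Y207.451
M3 S646
G1 X159.118 Y207.451 F1755
G1 X159.118 Y139.771
G1 X27.163 Y139.771
G1 X27.163 Y207.451
M5
G0 X130.479 Y68.218
M3 S694
G1 X128.683 Y138.112 F703
G1 X188.316 Y174.614
G1 X249.743 Y141.222
G1 X251.539 Y71.328
G1 X191.906 Y34.826
G1 X130.479 Y68.218
M5
G0 X224.234 Y208.694
M3 S301
G1 X221.742 Y186.826 F2630
G1 X211.672 Y156.565
G1 X196.956 Y126.381
G1 X180.530 Y104.748
G1 X165.325 Y100.138
M5
G0 X0.000 Y0.000

Since the viewBox matches the mm dimensions, user units are millimetres directly. The only transform is the Y-flip y_m = 222.414 − y_svg.

Shape 1 is a quadratic bezier drawn with `<path>`. Its stroke #ff00ff means engrave at S301, F2630. After flipping Y the toolpath is (197.874,147.610) → (159.482,156.526) → (124.310,162.330) → (92.361,165.022) → (63.633,164.603) → (38.126,161.071).

Shape 2 is a circle drawn with `<circle>`. Its stroke #ff8800 means cut at S694, F703. After flipping Y the toolpath is (244.308,46.411) → (240.098,59.369) → (229.075,67.378) → (215.449,67.378) → (204.426,59.369) → (200.216,46.411) → (204.426,33.453) → (215.449,25.444) → (229.075,25.444) → (240.098,33.453) → (244.308,46.411), returning to the start.

Shape 3 is a quadratic bezier drawn with `<path>`. Its stroke #ff8800 means cut at S694, F703. After flipping Y the toolpath is (71.202,15.431) → (65.719,48.306) → (60.473,77.582) → (55.466,103.261) → (50.697,125.340) → (46.166,143.822).

Shape 4 is a rectangle drawn with `<rect>`. Its stroke #000000 means score at S646, F1755. After flipping Y the toolpath is (27.163,207.451) → (159.118,207.451) → (159.118,139.771) → (27.163,139.771) → (27.163,207.451), returning to the start.

Shape 5 is a regular polygon drawn with `<path>`. Its stroke #ff8800 means cut at S694, F703. After flipping Y the toolpath is (130.479,68.218) → (128.683,138.112) → (188.316,174.614) → (249.743,141.222) → (251.539,71.328) → (191.906,34.826) → (130.479,68.218), returning to the start.

Shape 6 is a cubic bezier drawn with `<path>`. Its stroke #ff00ff means engrave at S301, F2630. After flipping Y the toolpath is (224.234,208.694) → (221.742,186.826) → (211.672,156.565) → (196.956,126.381) → (180.530,104.748) → (165.325,100.138).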